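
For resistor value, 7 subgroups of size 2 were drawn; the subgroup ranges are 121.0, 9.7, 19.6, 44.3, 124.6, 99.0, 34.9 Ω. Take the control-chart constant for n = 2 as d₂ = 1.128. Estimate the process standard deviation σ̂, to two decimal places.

57.38

R̄ = (121.0 + 9.7 + 19.6 + 44.3 + 124.6 + 99.0 + 34.9) / 7 = 64.7286
σ̂ = R̄ / d₂ = 64.7286 / 1.128 = 57.3835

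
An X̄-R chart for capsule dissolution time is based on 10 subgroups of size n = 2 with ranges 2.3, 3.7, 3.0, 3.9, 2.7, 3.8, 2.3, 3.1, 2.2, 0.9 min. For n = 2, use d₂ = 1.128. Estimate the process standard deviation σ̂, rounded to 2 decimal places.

2.47

R̄ = (2.3 + 3.7 + 3.0 + 3.9 + 2.7 + 3.8 + 2.3 + 3.1 + 2.2 + 0.9) / 10 = 2.7900
σ̂ = R̄ / d₂ = 2.7900 / 1.128 = 2.4734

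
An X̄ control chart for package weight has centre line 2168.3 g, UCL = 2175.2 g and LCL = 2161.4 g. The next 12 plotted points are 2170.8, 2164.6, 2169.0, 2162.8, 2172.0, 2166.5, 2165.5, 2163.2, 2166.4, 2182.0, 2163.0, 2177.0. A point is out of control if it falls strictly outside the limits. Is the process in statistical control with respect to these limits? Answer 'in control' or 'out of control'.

Compare each point to [2161.4, 2175.2]: sample 10 = 2182.0 > UCL; sample 12 = 2177.0 > UCL.

out of control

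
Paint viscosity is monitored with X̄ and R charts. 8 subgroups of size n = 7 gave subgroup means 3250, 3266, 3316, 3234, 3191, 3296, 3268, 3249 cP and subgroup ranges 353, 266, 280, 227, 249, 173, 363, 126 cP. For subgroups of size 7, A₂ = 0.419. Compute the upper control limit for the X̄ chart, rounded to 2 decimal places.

3365.44

X̄̄ = (3250 + 3266 + 3316 + 3234 + 3191 + 3296 + 3268 + 3249) / 8 = 26070.0000 / 8 = 3258.7500
R̄ = (353 + 266 + 280 + 227 + 249 + 173 + 363 + 126) / 8 = 2037.0000 / 8 = 254.6250
UCL = X̄̄ + A₂·R̄ = 3258.7500 + 0.419 × 254.6250 = 3365.4379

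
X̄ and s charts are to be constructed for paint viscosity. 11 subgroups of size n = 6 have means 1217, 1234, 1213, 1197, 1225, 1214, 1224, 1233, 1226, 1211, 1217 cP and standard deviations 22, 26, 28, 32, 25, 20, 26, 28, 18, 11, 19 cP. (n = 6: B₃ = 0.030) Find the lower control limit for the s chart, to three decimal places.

s̄ = (22 + 26 + 28 + 32 + 25 + 20 + 26 + 28 + 18 + 11 + 19) / 11 = 23.1818
LCL_s = B₃·s̄ = 0.030 × 23.1818 = 0.6955

0.695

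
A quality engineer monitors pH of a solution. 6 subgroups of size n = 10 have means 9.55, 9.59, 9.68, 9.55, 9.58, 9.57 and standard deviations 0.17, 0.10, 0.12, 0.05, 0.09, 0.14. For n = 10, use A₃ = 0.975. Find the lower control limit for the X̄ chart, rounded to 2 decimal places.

X̄̄ = (9.55 + 9.59 + 9.68 + 9.55 + 9.58 + 9.57) / 6 = 9.5867
s̄ = (0.17 + 0.10 + 0.12 + 0.05 + 0.09 + 0.14) / 6 = 0.1117
LCL = X̄̄ − A₃·s̄ = 9.5867 − 0.975 × 0.1117 = 9.4778

9.48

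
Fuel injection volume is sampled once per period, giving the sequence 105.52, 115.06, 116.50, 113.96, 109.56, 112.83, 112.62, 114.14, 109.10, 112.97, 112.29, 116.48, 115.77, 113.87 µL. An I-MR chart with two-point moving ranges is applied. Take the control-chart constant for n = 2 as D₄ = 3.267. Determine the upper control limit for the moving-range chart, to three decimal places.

Moving ranges: 9.54, 1.44, 2.54, 4.40, 3.27, 0.21, 1.52, 5.04, 3.87, 0.68, 4.19, 0.71, 1.90; M̄R̄ = 39.3100 / 13 = 3.0238
UCL_MR = D₄·M̄R̄ = 3.267 × 3.0238 = 9.8789

9.879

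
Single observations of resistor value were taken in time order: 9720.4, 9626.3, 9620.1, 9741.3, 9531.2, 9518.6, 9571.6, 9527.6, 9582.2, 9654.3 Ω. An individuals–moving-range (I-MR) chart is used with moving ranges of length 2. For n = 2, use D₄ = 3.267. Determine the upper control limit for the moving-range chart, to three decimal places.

Moving ranges: 94.1, 6.2, 121.2, 210.1, 12.6, 53.0, 44.0, 54.6, 72.1; M̄R̄ = 667.9000 / 9 = 74.2111
UCL_MR = D₄·M̄R̄ = 3.267 × 74.2111 = 242.4477

242.448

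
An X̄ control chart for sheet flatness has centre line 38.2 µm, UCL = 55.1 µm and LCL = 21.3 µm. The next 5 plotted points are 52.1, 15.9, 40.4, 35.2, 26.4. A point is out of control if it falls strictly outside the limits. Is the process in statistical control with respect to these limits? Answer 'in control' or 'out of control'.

out of control

Compare each point to [21.3, 55.1]: sample 2 = 15.9 < LCL.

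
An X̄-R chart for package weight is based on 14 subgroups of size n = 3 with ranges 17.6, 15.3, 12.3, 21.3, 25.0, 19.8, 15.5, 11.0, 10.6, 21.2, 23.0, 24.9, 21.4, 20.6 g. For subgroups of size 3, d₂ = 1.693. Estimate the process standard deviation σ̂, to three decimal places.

10.948

R̄ = (17.6 + 15.3 + 12.3 + 21.3 + 25.0 + 19.8 + 15.5 + 11.0 + 10.6 + 21.2 + 23.0 + 24.9 + 21.4 + 20.6) / 14 = 18.5357
σ̂ = R̄ / d₂ = 18.5357 / 1.693 = 10.9484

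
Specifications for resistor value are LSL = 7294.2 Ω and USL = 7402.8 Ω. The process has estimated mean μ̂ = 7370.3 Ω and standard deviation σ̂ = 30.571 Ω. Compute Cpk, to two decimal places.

Cpu = (USL − μ̂) / (3σ̂) = (7402.8 − 7370.3) / (3 × 30.571) = 0.3544; Cpl = (μ̂ − LSL) / (3σ̂) = (7370.3 − 7294.2) / (3 × 30.571) = 0.8298; Cpk = min(Cpu, Cpl) = 0.3544

0.35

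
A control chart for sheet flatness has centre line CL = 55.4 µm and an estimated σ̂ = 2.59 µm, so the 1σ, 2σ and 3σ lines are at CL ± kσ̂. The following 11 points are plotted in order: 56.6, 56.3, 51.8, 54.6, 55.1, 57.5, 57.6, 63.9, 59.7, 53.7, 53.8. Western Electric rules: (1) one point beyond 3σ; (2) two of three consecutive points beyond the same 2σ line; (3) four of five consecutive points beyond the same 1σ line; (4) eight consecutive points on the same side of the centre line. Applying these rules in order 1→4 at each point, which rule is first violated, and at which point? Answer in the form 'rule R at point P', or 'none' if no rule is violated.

rule 1 at point 8

Zone of each point (C = within 1σ̂, B = 1σ̂–2σ̂, A = 2σ̂–3σ̂, * = beyond 3σ̂; sign = side of CL): 1:+C, 2:+C, 3:-B, 4:-C, 5:-C, 6:+C, 7:+C, 8:+*, 9:+B, 10:-C, 11:-C
Rule 1 (one point beyond the 3σ limits) is satisfied at point 8.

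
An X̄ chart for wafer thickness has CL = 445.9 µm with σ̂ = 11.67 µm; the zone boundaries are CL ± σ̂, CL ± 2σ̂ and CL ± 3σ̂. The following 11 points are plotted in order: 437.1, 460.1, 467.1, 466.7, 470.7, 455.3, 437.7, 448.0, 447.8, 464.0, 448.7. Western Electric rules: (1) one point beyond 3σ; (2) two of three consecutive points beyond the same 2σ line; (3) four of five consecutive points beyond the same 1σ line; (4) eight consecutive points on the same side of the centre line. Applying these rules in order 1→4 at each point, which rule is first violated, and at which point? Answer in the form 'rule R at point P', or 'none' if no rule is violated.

Zone of each point (C = within 1σ̂, B = 1σ̂–2σ̂, A = 2σ̂–3σ̂, * = beyond 3σ̂; sign = side of CL): 1:-C, 2:+B, 3:+B, 4:+B, 5:+A, 6:+C, 7:-C, 8:+C, 9:+C, 10:+B, 11:+C
Rule 3 (four of five consecutive points beyond the same 1σ limit) is satisfied at point 5.

rule 3 at point 5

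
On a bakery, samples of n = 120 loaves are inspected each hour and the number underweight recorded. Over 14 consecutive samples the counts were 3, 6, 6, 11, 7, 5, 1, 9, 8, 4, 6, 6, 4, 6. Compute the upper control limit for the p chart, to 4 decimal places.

p̄ = Σdᵢ / (k·n) = 82 / (14 × 120) = 0.04881
UCL = p̄ + 3·√(p̄(1−p̄)/n) = 0.04881 + 3 × √(0.04881×0.95119/120) = 0.04881 + 3 × 0.01967 = 0.10782

0.1078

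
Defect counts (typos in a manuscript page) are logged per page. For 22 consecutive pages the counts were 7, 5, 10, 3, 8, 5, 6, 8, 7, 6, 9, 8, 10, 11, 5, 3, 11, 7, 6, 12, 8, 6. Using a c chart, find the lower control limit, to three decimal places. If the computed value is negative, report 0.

0.000

c̄ = (7 + 5 + 10 + 3 + 8 + 5 + 6 + 8 + 7 + 6 + 9 + 8 + 10 + 11 + 5 + 3 + 11 + 7 + 6 + 12 + 8 + 6) / 22 = 161 / 22 = 7.3182
LCL = c̄ − 3√c̄ = 7.3182 − 3 × 2.7052 = -0.7975 → 0 (cannot be negative)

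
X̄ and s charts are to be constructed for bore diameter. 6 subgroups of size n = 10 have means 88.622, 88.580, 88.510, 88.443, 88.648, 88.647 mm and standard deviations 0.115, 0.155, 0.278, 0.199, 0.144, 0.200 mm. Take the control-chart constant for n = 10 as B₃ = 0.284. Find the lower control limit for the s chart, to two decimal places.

0.05

s̄ = (0.115 + 0.155 + 0.278 + 0.199 + 0.144 + 0.200) / 6 = 0.1818
LCL_s = B₃·s̄ = 0.284 × 0.1818 = 0.0516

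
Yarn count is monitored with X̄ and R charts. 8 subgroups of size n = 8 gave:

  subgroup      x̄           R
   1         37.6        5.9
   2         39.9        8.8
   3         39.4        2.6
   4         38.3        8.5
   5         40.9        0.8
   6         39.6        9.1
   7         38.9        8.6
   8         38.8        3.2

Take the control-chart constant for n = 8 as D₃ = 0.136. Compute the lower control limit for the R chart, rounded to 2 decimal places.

0.81

R̄ = (5.9 + 8.8 + 2.6 + 8.5 + 0.8 + 9.1 + 8.6 + 3.2) / 8 = 47.5000 / 8 = 5.9375
LCL_R = D₃·R̄ = 0.136 × 5.9375 = 0.8075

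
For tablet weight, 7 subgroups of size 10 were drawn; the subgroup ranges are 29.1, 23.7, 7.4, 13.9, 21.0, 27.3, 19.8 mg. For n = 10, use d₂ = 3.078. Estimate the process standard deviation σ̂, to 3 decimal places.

6.600

R̄ = (29.1 + 23.7 + 7.4 + 13.9 + 21.0 + 27.3 + 19.8) / 7 = 20.3143
σ̂ = R̄ / d₂ = 20.3143 / 3.078 = 6.5998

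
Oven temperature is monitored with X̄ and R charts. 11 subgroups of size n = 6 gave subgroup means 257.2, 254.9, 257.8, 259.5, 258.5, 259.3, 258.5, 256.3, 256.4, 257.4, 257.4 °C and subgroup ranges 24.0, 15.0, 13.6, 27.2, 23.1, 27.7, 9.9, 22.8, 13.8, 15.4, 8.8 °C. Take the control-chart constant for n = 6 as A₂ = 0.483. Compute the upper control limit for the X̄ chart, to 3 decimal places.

266.403

X̄̄ = (257.2 + 254.9 + 257.8 + 259.5 + 258.5 + 259.3 + 258.5 + 256.3 + 256.4 + 257.4 + 257.4) / 11 = 2833.2000 / 11 = 257.5636
R̄ = (24.0 + 15.0 + 13.6 + 27.2 + 23.1 + 27.7 + 9.9 + 22.8 + 13.8 + 15.4 + 8.8) / 11 = 201.3000 / 11 = 18.3000
UCL = X̄̄ + A₂·R̄ = 257.5636 + 0.483 × 18.3000 = 266.4025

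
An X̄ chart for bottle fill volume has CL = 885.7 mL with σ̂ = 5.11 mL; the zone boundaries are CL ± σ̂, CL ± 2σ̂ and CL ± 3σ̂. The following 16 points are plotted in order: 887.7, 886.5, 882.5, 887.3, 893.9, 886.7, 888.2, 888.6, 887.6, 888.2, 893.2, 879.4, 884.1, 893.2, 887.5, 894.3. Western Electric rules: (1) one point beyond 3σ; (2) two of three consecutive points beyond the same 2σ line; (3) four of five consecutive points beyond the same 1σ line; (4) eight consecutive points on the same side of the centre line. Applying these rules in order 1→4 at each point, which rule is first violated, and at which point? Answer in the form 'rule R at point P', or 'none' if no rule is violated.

rule 4 at point 11

Zone of each point (C = within 1σ̂, B = 1σ̂–2σ̂, A = 2σ̂–3σ̂, * = beyond 3σ̂; sign = side of CL): 1:+C, 2:+C, 3:-C, 4:+C, 5:+B, 6:+C, 7:+C, 8:+C, 9:+C, 10:+C, 11:+B, 12:-B, 13:-C, 14:+B, 15:+C, 16:+B
Rule 4 (eight consecutive points on the same side of the centre line) is satisfied at point 11.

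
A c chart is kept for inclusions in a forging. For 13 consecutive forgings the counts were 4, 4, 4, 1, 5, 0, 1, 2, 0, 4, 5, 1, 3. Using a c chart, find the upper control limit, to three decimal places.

7.467

c̄ = (4 + 4 + 4 + 1 + 5 + 0 + 1 + 2 + 0 + 4 + 5 + 1 + 3) / 13 = 34 / 13 = 2.6154
UCL = c̄ + 3√c̄ = 2.6154 + 3 × √2.6154 = 2.6154 + 3 × 1.6172 = 7.4670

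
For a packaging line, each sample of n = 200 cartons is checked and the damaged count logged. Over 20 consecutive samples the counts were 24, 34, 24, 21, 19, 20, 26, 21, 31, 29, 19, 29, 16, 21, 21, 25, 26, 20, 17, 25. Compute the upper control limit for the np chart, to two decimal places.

p̄ = Σdᵢ / (k·n) = 468 / (20 × 200) = 0.11700
UCL = np̄ + 3·√(np̄(1−p̄)) = 23.4000 + 3 × √(23.4000×0.88300) = 23.4000 + 3 × 4.5456 = 37.0367

37.04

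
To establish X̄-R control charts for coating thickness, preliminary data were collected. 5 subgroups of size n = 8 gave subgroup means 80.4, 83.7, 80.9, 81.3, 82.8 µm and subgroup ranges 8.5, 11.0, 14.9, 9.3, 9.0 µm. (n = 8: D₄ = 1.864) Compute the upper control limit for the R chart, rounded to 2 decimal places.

R̄ = (8.5 + 11.0 + 14.9 + 9.3 + 9.0) / 5 = 52.7000 / 5 = 10.5400
UCL_R = D₄·R̄ = 1.864 × 10.5400 = 19.6466

19.65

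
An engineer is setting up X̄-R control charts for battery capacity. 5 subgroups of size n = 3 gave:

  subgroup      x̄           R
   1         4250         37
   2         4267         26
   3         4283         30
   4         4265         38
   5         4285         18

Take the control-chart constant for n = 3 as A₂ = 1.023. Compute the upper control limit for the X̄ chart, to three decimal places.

X̄̄ = (4250 + 4267 + 4283 + 4265 + 4285) / 5 = 21350.0000 / 5 = 4270.0000
R̄ = (37 + 26 + 30 + 38 + 18) / 5 = 149.0000 / 5 = 29.8000
UCL = X̄̄ + A₂·R̄ = 4270.0000 + 1.023 × 29.8000 = 4300.4854

4300.485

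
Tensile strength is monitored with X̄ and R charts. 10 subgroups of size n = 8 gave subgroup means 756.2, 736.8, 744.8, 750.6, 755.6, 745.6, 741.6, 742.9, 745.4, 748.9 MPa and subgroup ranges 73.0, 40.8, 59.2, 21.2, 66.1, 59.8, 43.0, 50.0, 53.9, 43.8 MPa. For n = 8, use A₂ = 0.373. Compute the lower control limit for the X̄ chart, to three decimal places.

X̄̄ = (756.2 + 736.8 + 744.8 + 750.6 + 755.6 + 745.6 + 741.6 + 742.9 + 745.4 + 748.9) / 10 = 7468.4000 / 10 = 746.8400
R̄ = (73.0 + 40.8 + 59.2 + 21.2 + 66.1 + 59.8 + 43.0 + 50.0 + 53.9 + 43.8) / 10 = 510.8000 / 10 = 51.0800
LCL = X̄̄ − A₂·R̄ = 746.8400 − 0.373 × 51.0800 = 727.7872

727.787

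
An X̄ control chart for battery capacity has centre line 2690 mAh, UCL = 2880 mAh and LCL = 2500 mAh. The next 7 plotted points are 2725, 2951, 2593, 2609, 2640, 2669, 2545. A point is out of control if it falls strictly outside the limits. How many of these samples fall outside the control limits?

1

Compare each point to [2500, 2880]: sample 2 = 2951 > UCL.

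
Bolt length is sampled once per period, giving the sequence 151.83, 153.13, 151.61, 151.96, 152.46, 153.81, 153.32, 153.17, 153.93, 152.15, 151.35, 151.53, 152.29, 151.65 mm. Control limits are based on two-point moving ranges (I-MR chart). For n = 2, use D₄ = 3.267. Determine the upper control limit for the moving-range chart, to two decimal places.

2.66

Moving ranges: 1.30, 1.52, 0.35, 0.50, 1.35, 0.49, 0.15, 0.76, 1.78, 0.80, 0.18, 0.76, 0.64; M̄R̄ = 10.5800 / 13 = 0.8138
UCL_MR = D₄·M̄R̄ = 3.267 × 0.8138 = 2.6588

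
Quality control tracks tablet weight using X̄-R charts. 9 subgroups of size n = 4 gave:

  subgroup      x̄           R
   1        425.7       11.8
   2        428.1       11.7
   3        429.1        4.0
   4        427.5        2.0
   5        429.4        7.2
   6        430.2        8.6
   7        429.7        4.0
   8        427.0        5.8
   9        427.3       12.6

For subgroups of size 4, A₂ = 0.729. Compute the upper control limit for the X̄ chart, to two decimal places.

433.71

X̄̄ = (425.7 + 428.1 + 429.1 + 427.5 + 429.4 + 430.2 + 429.7 + 427.0 + 427.3) / 9 = 3854.0000 / 9 = 428.2222
R̄ = (11.8 + 11.7 + 4.0 + 2.0 + 7.2 + 8.6 + 4.0 + 5.8 + 12.6) / 9 = 67.7000 / 9 = 7.5222
UCL = X̄̄ + A₂·R̄ = 428.2222 + 0.729 × 7.5222 = 433.7059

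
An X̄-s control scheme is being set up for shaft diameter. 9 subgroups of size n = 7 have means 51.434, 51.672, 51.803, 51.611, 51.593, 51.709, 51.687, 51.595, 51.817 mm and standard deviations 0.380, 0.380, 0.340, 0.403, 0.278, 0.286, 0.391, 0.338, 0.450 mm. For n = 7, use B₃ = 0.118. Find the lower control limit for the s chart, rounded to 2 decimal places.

0.04

s̄ = (0.380 + 0.380 + 0.340 + 0.403 + 0.278 + 0.286 + 0.391 + 0.338 + 0.450) / 9 = 0.3607
LCL_s = B₃·s̄ = 0.118 × 0.3607 = 0.0426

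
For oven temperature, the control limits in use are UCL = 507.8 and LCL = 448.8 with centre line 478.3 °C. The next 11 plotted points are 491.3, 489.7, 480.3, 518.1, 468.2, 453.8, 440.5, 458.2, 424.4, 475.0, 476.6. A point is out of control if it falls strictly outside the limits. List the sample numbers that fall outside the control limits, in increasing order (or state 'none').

4, 7, 9

Compare each point to [448.8, 507.8]: sample 4 = 518.1 > UCL; sample 7 = 440.5 < LCL; sample 9 = 424.4 < LCL.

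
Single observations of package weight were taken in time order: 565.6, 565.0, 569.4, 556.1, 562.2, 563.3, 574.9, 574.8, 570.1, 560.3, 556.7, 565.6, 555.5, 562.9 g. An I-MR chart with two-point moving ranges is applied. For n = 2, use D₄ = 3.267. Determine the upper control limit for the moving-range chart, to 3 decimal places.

20.532

Moving ranges: 0.6, 4.4, 13.3, 6.1, 1.1, 11.6, 0.1, 4.7, 9.8, 3.6, 8.9, 10.1, 7.4; M̄R̄ = 81.7000 / 13 = 6.2846
UCL_MR = D₄·M̄R̄ = 3.267 × 6.2846 = 20.5318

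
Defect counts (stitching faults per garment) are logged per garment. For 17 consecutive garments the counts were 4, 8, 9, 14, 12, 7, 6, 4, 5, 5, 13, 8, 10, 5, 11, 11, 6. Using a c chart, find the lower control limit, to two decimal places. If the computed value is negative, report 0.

0.00

c̄ = (4 + 8 + 9 + 14 + 12 + 7 + 6 + 4 + 5 + 5 + 13 + 8 + 10 + 5 + 11 + 11 + 6) / 17 = 138 / 17 = 8.1176
LCL = c̄ − 3√c̄ = 8.1176 − 3 × 2.8491 = -0.4298 → 0 (cannot be negative)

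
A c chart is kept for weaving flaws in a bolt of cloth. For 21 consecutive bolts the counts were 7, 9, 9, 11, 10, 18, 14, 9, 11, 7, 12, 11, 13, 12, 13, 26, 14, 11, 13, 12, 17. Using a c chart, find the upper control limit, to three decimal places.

22.869

c̄ = (7 + 9 + 9 + 11 + 10 + 18 + 14 + 9 + 11 + 7 + 12 + 11 + 13 + 12 + 13 + 26 + 14 + 11 + 13 + 12 + 17) / 21 = 259 / 21 = 12.3333
UCL = c̄ + 3√c̄ = 12.3333 + 3 × √12.3333 = 12.3333 + 3 × 3.5119 = 22.8690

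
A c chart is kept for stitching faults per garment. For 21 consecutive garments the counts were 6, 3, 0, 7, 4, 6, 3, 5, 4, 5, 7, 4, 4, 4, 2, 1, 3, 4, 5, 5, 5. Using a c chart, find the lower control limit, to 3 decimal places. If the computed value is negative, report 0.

c̄ = (6 + 3 + 0 + 7 + 4 + 6 + 3 + 5 + 4 + 5 + 7 + 4 + 4 + 4 + 2 + 1 + 3 + 4 + 5 + 5 + 5) / 21 = 87 / 21 = 4.1429
LCL = c̄ − 3√c̄ = 4.1429 − 3 × 2.0354 = -1.9633 → 0 (cannot be negative)

0.000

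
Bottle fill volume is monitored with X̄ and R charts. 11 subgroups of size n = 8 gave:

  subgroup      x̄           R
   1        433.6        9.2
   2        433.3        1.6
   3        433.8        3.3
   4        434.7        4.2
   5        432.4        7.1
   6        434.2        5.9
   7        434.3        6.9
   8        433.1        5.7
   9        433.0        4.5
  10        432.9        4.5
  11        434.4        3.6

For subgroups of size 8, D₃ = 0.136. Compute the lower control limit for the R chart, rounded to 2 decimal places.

R̄ = (9.2 + 1.6 + 3.3 + 4.2 + 7.1 + 5.9 + 6.9 + 5.7 + 4.5 + 4.5 + 3.6) / 11 = 56.5000 / 11 = 5.1364
LCL_R = D₃·R̄ = 0.136 × 5.1364 = 0.6985

0.70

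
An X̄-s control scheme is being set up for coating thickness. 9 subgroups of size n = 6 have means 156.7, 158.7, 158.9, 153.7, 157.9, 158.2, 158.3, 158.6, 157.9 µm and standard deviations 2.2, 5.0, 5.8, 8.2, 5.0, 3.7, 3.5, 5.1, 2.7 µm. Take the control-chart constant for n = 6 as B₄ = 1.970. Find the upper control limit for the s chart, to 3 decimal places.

9.018

s̄ = (2.2 + 5.0 + 5.8 + 8.2 + 5.0 + 3.7 + 3.5 + 5.1 + 2.7) / 9 = 4.5778
UCL_s = B₄·s̄ = 1.970 × 4.5778 = 9.0182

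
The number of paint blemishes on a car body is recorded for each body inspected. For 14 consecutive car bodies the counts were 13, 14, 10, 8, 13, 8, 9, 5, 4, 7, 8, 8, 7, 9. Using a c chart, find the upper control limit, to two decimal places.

c̄ = (13 + 14 + 10 + 8 + 13 + 8 + 9 + 5 + 4 + 7 + 8 + 8 + 7 + 9) / 14 = 123 / 14 = 8.7857
UCL = c̄ + 3√c̄ = 8.7857 + 3 × √8.7857 = 8.7857 + 3 × 2.9641 = 17.6779

17.68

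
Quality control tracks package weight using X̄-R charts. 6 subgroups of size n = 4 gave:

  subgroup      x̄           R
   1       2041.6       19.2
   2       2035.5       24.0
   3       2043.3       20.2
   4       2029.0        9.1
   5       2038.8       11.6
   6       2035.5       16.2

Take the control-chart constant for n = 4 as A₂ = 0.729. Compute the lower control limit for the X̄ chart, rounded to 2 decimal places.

2025.10

X̄̄ = (2041.6 + 2035.5 + 2043.3 + 2029.0 + 2038.8 + 2035.5) / 6 = 12223.7000 / 6 = 2037.2833
R̄ = (19.2 + 24.0 + 20.2 + 9.1 + 11.6 + 16.2) / 6 = 100.3000 / 6 = 16.7167
LCL = X̄̄ − A₂·R̄ = 2037.2833 − 0.729 × 16.7167 = 2025.0969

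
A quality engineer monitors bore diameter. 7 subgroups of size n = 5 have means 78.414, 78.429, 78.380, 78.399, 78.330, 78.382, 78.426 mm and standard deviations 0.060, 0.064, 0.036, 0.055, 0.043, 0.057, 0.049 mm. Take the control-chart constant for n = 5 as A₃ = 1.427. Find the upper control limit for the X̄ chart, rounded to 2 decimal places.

78.47

X̄̄ = (78.414 + 78.429 + 78.380 + 78.399 + 78.330 + 78.382 + 78.426) / 7 = 78.3943
s̄ = (0.060 + 0.064 + 0.036 + 0.055 + 0.043 + 0.057 + 0.049) / 7 = 0.0520
UCL = X̄̄ + A₃·s̄ = 78.3943 + 1.427 × 0.0520 = 78.4685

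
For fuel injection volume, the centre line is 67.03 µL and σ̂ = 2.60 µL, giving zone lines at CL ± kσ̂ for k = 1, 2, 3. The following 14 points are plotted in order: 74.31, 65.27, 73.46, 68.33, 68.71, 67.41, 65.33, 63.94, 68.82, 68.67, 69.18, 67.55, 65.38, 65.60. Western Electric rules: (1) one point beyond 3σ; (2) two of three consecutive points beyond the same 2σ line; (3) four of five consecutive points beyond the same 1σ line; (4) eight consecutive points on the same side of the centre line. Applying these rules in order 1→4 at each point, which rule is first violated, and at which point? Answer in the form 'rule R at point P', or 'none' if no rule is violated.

Zone of each point (C = within 1σ̂, B = 1σ̂–2σ̂, A = 2σ̂–3σ̂, * = beyond 3σ̂; sign = side of CL): 1:+A, 2:-C, 3:+A, 4:+C, 5:+C, 6:+C, 7:-C, 8:-B, 9:+C, 10:+C, 11:+C, 12:+C, 13:-C, 14:-C
Rule 2 (two of three consecutive points beyond the same 2σ limit) is satisfied at point 3.

rule 2 at point 3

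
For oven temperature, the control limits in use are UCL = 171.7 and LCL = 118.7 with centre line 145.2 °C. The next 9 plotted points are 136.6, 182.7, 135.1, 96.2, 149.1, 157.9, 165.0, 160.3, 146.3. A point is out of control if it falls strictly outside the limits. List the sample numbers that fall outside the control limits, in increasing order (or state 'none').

Compare each point to [118.7, 171.7]: sample 2 = 182.7 > UCL; sample 4 = 96.2 < LCL.

2, 4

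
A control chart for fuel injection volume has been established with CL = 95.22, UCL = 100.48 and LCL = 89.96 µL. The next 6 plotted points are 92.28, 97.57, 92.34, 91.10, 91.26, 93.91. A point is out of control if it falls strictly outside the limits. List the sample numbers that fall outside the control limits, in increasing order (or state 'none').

none

All 6 points lie within [89.96, 100.48].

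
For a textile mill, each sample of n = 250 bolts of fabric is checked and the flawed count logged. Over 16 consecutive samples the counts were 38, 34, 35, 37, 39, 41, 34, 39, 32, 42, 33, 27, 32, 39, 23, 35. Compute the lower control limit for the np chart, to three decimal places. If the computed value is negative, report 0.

18.541

p̄ = Σdᵢ / (k·n) = 560 / (16 × 250) = 0.14000
LCL = np̄ − 3·√(np̄(1−p̄)) = 35.0000 − 3 × 5.4863 = 18.5410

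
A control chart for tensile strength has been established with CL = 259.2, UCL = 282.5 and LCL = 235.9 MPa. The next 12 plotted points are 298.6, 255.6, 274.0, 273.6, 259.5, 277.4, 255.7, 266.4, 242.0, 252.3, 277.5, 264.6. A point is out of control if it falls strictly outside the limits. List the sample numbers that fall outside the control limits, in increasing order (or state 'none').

1

Compare each point to [235.9, 282.5]: sample 1 = 298.6 > UCL.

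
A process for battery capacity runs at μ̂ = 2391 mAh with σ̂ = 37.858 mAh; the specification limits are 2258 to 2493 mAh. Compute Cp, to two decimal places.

Cp = (USL − LSL) / (6σ̂) = (2493 − 2258) / (6 × 37.858) = 235.0000 / 227.1480 = 1.0346

1.03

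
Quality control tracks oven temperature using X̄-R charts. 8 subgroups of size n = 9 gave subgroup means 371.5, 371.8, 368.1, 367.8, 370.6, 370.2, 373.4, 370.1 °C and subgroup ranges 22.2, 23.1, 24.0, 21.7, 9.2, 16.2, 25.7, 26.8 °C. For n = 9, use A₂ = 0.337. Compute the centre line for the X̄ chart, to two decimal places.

X̄̄ = (371.5 + 371.8 + 368.1 + 367.8 + 370.6 + 370.2 + 373.4 + 370.1) / 8 = 2963.5000 / 8 = 370.4375
CL = X̄̄ = 370.4375

370.44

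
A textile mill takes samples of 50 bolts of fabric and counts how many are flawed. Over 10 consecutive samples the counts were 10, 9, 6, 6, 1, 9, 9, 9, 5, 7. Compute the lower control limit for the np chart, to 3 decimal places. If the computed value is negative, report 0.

0.000

p̄ = Σdᵢ / (k·n) = 71 / (10 × 50) = 0.14200
LCL = np̄ − 3·√(np̄(1−p̄)) = 7.1000 − 3 × 2.4682 = -0.3045 → 0 (negative, so LCL = 0)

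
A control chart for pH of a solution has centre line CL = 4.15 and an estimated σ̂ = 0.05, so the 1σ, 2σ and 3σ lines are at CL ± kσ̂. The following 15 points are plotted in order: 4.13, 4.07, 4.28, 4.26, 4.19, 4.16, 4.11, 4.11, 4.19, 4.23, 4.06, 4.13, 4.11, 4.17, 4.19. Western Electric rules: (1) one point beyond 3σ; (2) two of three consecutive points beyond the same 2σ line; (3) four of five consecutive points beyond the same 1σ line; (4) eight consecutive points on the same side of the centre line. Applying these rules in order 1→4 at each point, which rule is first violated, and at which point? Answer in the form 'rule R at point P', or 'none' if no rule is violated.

Zone of each point (C = within 1σ̂, B = 1σ̂–2σ̂, A = 2σ̂–3σ̂, * = beyond 3σ̂; sign = side of CL): 1:-C, 2:-B, 3:+A, 4:+A, 5:+C, 6:+C, 7:-C, 8:-C, 9:+C, 10:+B, 11:-B, 12:-C, 13:-C, 14:+C, 15:+C
Rule 2 (two of three consecutive points beyond the same 2σ limit) is satisfied at point 4.

rule 2 at point 4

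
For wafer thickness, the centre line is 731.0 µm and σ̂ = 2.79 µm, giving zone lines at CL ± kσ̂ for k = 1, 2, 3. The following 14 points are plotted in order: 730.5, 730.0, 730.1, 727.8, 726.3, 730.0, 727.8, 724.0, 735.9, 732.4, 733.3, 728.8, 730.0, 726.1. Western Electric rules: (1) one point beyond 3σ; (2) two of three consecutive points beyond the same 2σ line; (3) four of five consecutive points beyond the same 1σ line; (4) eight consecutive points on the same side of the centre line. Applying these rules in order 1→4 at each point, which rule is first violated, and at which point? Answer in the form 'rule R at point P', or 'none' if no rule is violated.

rule 3 at point 8

Zone of each point (C = within 1σ̂, B = 1σ̂–2σ̂, A = 2σ̂–3σ̂, * = beyond 3σ̂; sign = side of CL): 1:-C, 2:-C, 3:-C, 4:-B, 5:-B, 6:-C, 7:-B, 8:-A, 9:+B, 10:+C, 11:+C, 12:-C, 13:-C, 14:-B
Rule 3 (four of five consecutive points beyond the same 1σ limit) is satisfied at point 8.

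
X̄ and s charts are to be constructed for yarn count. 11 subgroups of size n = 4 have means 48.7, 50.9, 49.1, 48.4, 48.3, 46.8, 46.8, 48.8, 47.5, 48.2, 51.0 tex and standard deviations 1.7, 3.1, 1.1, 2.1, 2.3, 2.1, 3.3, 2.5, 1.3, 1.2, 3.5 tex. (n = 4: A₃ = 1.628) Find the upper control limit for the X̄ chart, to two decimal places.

52.17

X̄̄ = (48.7 + 50.9 + 49.1 + 48.4 + 48.3 + 46.8 + 46.8 + 48.8 + 47.5 + 48.2 + 51.0) / 11 = 48.5909
s̄ = (1.7 + 3.1 + 1.1 + 2.1 + 2.3 + 2.1 + 3.3 + 2.5 + 1.3 + 1.2 + 3.5) / 11 = 2.2000
UCL = X̄̄ + A₃·s̄ = 48.5909 + 1.628 × 2.2000 = 52.1725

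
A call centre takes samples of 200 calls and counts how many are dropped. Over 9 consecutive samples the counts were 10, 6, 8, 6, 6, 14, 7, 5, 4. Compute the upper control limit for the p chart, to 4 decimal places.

0.0765

p̄ = Σdᵢ / (k·n) = 66 / (9 × 200) = 0.03667
UCL = p̄ + 3·√(p̄(1−p̄)/n) = 0.03667 + 3 × √(0.03667×0.96333/200) = 0.03667 + 3 × 0.01329 = 0.07654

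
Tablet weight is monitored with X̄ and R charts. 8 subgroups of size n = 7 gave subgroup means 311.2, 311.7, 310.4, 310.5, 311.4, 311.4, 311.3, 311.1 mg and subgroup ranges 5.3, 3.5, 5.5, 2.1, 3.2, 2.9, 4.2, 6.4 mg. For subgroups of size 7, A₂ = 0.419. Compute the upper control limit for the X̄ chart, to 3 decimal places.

312.859

X̄̄ = (311.2 + 311.7 + 310.4 + 310.5 + 311.4 + 311.4 + 311.3 + 311.1) / 8 = 2489.0000 / 8 = 311.1250
R̄ = (5.3 + 3.5 + 5.5 + 2.1 + 3.2 + 2.9 + 4.2 + 6.4) / 8 = 33.1000 / 8 = 4.1375
UCL = X̄̄ + A₂·R̄ = 311.1250 + 0.419 × 4.1375 = 312.8586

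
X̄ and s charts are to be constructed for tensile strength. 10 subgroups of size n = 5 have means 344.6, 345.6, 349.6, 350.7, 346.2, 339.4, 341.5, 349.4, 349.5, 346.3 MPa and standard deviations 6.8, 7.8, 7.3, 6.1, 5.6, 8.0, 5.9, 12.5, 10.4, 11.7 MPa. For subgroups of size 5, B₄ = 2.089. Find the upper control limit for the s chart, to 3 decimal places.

17.151

s̄ = (6.8 + 7.8 + 7.3 + 6.1 + 5.6 + 8.0 + 5.9 + 12.5 + 10.4 + 11.7) / 10 = 8.2100
UCL_s = B₄·s̄ = 2.089 × 8.2100 = 17.1507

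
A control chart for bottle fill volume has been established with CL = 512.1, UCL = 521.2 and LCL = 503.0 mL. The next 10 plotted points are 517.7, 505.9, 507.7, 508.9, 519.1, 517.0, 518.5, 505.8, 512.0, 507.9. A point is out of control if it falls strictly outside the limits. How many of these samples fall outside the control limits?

0

All 10 points lie within [503.0, 521.2].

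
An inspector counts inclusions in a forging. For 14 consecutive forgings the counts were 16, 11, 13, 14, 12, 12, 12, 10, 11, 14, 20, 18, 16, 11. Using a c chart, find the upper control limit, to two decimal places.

24.62

c̄ = (16 + 11 + 13 + 14 + 12 + 12 + 12 + 10 + 11 + 14 + 20 + 18 + 16 + 11) / 14 = 190 / 14 = 13.5714
UCL = c̄ + 3√c̄ = 13.5714 + 3 × √13.5714 = 13.5714 + 3 × 3.6839 = 24.6233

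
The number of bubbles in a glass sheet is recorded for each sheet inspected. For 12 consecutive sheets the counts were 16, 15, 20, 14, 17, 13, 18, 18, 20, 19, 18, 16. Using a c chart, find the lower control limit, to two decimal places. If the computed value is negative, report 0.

4.63

c̄ = (16 + 15 + 20 + 14 + 17 + 13 + 18 + 18 + 20 + 19 + 18 + 16) / 12 = 204 / 12 = 17.0000
LCL = c̄ − 3√c̄ = 17.0000 − 3 × 4.1231 = 4.6307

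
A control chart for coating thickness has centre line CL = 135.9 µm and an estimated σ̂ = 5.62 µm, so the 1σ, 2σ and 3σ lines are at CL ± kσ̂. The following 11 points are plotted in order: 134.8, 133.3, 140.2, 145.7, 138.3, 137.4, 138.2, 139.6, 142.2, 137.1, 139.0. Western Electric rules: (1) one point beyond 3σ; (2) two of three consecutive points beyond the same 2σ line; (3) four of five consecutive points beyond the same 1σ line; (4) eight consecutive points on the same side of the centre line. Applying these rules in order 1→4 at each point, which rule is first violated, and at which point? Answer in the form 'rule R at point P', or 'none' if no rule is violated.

rule 4 at point 10

Zone of each point (C = within 1σ̂, B = 1σ̂–2σ̂, A = 2σ̂–3σ̂, * = beyond 3σ̂; sign = side of CL): 1:-C, 2:-C, 3:+C, 4:+B, 5:+C, 6:+C, 7:+C, 8:+C, 9:+B, 10:+C, 11:+C
Rule 4 (eight consecutive points on the same side of the centre line) is satisfied at point 10.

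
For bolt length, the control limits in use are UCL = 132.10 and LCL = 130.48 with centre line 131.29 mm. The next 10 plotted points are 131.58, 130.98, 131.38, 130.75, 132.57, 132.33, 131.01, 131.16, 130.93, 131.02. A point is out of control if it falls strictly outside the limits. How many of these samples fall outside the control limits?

Compare each point to [130.48, 132.10]: sample 5 = 132.57 > UCL; sample 6 = 132.33 > UCL.

2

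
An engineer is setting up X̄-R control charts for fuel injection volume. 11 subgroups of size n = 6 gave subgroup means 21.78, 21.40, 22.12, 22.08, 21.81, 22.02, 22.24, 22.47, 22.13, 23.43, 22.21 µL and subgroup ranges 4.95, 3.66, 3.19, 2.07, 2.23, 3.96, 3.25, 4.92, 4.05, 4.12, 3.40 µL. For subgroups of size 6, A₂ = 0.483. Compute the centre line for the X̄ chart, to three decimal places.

22.154

X̄̄ = (21.78 + 21.40 + 22.12 + 22.08 + 21.81 + 22.02 + 22.24 + 22.47 + 22.13 + 23.43 + 22.21) / 11 = 243.6900 / 11 = 22.1536
CL = X̄̄ = 22.1536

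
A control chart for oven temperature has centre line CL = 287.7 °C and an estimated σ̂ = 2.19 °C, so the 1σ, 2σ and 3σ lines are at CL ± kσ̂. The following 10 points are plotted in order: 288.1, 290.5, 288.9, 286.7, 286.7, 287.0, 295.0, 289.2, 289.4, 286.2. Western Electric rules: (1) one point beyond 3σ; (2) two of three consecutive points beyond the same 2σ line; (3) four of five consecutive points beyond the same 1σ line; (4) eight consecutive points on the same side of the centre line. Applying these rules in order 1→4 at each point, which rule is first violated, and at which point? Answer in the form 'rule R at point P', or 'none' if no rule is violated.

rule 1 at point 7

Zone of each point (C = within 1σ̂, B = 1σ̂–2σ̂, A = 2σ̂–3σ̂, * = beyond 3σ̂; sign = side of CL): 1:+C, 2:+B, 3:+C, 4:-C, 5:-C, 6:-C, 7:+*, 8:+C, 9:+C, 10:-C
Rule 1 (one point beyond the 3σ limits) is satisfied at point 7.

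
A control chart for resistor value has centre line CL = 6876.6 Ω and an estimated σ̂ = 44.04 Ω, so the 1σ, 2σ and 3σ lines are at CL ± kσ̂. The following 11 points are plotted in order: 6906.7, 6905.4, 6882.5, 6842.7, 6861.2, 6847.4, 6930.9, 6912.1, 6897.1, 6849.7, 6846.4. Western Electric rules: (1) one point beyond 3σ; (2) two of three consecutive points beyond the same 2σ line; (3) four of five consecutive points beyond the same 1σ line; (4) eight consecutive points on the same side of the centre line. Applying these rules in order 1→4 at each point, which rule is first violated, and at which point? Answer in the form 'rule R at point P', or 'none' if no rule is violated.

Zone of each point (C = within 1σ̂, B = 1σ̂–2σ̂, A = 2σ̂–3σ̂, * = beyond 3σ̂; sign = side of CL): 1:+C, 2:+C, 3:+C, 4:-C, 5:-C, 6:-C, 7:+B, 8:+C, 9:+C, 10:-C, 11:-C
No rule fires across all 11 points.

none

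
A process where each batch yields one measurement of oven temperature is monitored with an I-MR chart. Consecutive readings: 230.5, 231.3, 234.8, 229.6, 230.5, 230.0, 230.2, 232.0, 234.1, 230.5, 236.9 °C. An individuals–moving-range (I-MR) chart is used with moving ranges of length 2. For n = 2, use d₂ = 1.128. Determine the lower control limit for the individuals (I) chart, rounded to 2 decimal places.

225.21

X̄ = (230.5 + 231.3 + 234.8 + 229.6 + 230.5 + 230.0 + 230.2 + 232.0 + 234.1 + 230.5 + 236.9) / 11 = 231.8545
Moving ranges: 0.8, 3.5, 5.2, 0.9, 0.5, 0.2, 1.8, 2.1, 3.6, 6.4; M̄R̄ = 25.0000 / 10 = 2.5000
LCL = X̄ − 3·M̄R̄/d₂ = 231.8545 − 3 × 2.5000 / 1.128 = 225.2056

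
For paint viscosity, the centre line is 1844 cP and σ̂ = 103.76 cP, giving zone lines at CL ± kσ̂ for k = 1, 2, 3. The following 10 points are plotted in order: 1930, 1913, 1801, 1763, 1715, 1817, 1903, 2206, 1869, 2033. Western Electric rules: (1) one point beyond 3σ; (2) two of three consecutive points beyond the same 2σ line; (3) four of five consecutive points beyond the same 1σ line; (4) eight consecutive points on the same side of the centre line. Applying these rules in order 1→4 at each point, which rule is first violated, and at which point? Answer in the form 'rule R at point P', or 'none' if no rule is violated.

Zone of each point (C = within 1σ̂, B = 1σ̂–2σ̂, A = 2σ̂–3σ̂, * = beyond 3σ̂; sign = side of CL): 1:+C, 2:+C, 3:-C, 4:-C, 5:-B, 6:-C, 7:+C, 8:+*, 9:+C, 10:+B
Rule 1 (one point beyond the 3σ limits) is satisfied at point 8.

rule 1 at point 8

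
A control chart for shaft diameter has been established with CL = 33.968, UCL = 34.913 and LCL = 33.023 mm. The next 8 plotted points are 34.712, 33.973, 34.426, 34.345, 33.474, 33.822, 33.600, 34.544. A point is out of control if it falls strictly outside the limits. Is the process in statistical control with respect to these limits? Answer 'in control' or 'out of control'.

All 8 points lie within [33.023, 34.913].

in control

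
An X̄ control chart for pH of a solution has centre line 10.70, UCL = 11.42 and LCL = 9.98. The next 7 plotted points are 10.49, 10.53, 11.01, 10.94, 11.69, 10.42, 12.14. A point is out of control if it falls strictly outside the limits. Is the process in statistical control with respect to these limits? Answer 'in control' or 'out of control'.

Compare each point to [9.98, 11.42]: sample 5 = 11.69 > UCL; sample 7 = 12.14 > UCL.

out of control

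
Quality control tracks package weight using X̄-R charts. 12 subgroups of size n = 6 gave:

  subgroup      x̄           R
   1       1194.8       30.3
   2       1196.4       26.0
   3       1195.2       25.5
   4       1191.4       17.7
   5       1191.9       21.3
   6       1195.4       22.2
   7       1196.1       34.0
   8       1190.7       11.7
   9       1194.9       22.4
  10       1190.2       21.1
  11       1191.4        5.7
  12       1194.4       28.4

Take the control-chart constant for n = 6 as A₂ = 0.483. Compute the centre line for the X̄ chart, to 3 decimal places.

1193.567

X̄̄ = (1194.8 + 1196.4 + 1195.2 + 1191.4 + 1191.9 + 1195.4 + 1196.1 + 1190.7 + 1194.9 + 1190.2 + 1191.4 + 1194.4) / 12 = 14322.8000 / 12 = 1193.5667
CL = X̄̄ = 1193.5667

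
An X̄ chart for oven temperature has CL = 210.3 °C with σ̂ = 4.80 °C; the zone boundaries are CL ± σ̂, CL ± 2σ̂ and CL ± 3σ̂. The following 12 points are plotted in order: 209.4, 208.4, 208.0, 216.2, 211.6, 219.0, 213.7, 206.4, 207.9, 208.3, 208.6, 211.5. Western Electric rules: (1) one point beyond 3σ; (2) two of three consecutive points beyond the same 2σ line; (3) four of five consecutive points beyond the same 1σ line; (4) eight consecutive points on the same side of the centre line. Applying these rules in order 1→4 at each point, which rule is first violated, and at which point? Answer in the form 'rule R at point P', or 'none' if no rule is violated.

Zone of each point (C = within 1σ̂, B = 1σ̂–2σ̂, A = 2σ̂–3σ̂, * = beyond 3σ̂; sign = side of CL): 1:-C, 2:-C, 3:-C, 4:+B, 5:+C, 6:+B, 7:+C, 8:-C, 9:-C, 10:-C, 11:-C, 12:+C
No rule fires across all 12 points.

none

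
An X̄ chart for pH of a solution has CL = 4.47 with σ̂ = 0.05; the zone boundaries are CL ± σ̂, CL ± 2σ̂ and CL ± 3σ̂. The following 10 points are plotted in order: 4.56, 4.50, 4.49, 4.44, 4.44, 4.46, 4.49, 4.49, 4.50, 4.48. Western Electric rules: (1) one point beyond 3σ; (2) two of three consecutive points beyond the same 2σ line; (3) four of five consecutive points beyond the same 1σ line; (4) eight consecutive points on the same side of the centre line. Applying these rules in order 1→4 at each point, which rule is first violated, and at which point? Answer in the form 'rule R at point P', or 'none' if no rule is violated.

none

Zone of each point (C = within 1σ̂, B = 1σ̂–2σ̂, A = 2σ̂–3σ̂, * = beyond 3σ̂; sign = side of CL): 1:+B, 2:+C, 3:+C, 4:-C, 5:-C, 6:-C, 7:+C, 8:+C, 9:+C, 10:+C
No rule fires across all 10 points.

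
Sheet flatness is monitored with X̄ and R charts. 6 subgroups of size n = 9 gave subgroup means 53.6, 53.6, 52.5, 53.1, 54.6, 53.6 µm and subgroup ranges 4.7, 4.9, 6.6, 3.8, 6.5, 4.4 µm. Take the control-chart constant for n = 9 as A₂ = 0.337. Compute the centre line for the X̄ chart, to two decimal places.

X̄̄ = (53.6 + 53.6 + 52.5 + 53.1 + 54.6 + 53.6) / 6 = 321.0000 / 6 = 53.5000
CL = X̄̄ = 53.5000

53.50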